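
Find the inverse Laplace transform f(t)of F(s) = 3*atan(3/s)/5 3*sin(3*t)/(5*t)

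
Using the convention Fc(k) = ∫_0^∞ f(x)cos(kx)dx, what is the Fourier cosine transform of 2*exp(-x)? 2/(k^2+1)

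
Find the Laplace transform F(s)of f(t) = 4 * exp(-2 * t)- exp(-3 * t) 4/(s + 2) - 1/(s + 3)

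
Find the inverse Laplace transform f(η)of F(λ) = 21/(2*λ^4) 7*η^3/4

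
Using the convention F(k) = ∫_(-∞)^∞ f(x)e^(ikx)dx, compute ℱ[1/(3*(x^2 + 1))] pi*exp(-Abs(k))/3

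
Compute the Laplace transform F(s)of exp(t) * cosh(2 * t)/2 (s - 1)/(2 * ((s - 1)^2 - 4))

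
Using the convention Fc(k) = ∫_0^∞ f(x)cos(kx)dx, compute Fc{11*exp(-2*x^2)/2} 11*sqrt(2)*sqrt(pi)*exp(-k^2/8)/8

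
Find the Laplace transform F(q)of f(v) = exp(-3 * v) 1/(q + 3)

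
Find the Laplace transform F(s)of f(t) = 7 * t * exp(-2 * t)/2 7/(2 * (s + 2)^2)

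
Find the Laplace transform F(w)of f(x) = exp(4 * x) 1/(w - 4)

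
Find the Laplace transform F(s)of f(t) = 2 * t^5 240/s^6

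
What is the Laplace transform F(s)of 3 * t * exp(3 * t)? 3/(s - 3)^2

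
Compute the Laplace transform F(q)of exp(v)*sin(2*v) 2/((q - 1)^2 + 4)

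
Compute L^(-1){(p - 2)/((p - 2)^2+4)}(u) exp(2 * u) * cos(2 * u)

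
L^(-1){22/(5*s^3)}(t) 11*t^2/5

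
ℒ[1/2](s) 1/(2 * s)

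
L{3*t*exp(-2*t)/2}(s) 3/(2*(s + 2)^2)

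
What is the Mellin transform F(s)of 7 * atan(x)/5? -7 * pi * sec(pi * s/2)/(10 * s)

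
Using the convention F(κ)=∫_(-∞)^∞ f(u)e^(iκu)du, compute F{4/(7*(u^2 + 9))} 4*pi*exp(-3*Abs(κ))/21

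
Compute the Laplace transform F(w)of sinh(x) 1/(w^2 - 1)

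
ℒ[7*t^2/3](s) 14/(3*s^3)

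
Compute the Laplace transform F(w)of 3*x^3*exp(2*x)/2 9/(w - 2)^4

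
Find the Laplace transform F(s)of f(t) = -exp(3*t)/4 -1/(4*s - 12)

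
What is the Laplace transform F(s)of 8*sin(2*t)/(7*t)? 8*atan(2/s)/7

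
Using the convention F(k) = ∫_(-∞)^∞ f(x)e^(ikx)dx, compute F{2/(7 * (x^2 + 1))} 2 * pi * exp(-Abs(k))/7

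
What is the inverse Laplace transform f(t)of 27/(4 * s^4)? 9 * t^3/8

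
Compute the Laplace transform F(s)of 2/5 2/(5 * s)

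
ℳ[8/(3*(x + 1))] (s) 8*pi*csc(pi*s)/3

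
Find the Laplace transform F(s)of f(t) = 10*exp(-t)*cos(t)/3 10*(s + 1)/(3*((s + 1)^2 + 1))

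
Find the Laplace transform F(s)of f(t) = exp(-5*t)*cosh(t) (s + 5)/((s + 5)^2-1)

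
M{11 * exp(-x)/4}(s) 11 * gamma(s)/4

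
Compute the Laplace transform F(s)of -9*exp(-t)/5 -9/(5*s + 5)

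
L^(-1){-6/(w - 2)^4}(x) -x^3 * exp(2 * x)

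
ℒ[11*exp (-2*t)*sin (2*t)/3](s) 22/ (3*( (s + 2)^2 + 4))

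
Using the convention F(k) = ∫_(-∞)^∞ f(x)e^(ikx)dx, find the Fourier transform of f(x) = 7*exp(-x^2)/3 7*sqrt(pi)*exp(-k^2/4)/3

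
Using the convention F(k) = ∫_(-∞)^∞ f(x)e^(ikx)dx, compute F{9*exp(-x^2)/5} 9*sqrt(pi)*exp(-k^2/4)/5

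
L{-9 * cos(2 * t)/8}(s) -9 * s/(8 * s^2 + 32)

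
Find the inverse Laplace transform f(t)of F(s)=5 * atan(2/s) 5 * sin(2 * t)/t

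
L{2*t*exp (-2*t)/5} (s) 2/ (5*(s+2)^2)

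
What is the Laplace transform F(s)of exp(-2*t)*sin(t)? 1/((s + 2)^2 + 1)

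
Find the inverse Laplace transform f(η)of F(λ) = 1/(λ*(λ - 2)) exp(η)*sinh(η)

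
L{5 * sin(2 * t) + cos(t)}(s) 10/(s^2 + 4) + s/(s^2 + 1)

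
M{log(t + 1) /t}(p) -pi*csc(pi*p) /(p - 1) 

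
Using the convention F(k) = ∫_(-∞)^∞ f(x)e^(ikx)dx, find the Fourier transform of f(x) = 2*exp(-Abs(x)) 4/(k^2 + 1)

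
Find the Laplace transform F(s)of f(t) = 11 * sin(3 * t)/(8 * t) 11 * atan(3/s)/8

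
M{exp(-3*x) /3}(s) gamma(s) /(3*3^s) 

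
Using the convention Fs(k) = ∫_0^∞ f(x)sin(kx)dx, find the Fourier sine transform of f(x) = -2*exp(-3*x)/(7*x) -2*atan(k/3)/7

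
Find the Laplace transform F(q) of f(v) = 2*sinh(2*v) 4/(q^2-4) 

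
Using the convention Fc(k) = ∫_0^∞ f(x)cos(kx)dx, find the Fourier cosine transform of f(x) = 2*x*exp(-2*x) 2*(4 - k^2)/(k^2 + 4)^2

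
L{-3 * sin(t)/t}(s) -3 * atan(1/s)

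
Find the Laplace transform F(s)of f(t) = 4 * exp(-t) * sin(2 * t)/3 8/(3 * ((s+1)^2+4))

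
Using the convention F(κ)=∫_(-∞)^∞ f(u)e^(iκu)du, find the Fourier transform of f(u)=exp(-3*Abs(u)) 6/(κ^2 + 9)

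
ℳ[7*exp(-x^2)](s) 7*gamma(s/2)/2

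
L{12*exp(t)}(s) 12/(s - 1)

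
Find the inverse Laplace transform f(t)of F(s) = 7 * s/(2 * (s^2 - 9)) 7 * cosh(3 * t)/2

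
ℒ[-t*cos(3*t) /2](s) (9 - s^2) /(2*(s^2 + 9) ^2) 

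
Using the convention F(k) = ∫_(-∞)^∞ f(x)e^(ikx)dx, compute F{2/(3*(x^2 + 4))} pi*exp(-2*Abs(k))/3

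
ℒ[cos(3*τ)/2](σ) σ/(2*(σ^2+9))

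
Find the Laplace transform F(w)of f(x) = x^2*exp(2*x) 2/(w - 2)^3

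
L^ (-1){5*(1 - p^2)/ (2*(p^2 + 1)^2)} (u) -5*u*cos (u)/2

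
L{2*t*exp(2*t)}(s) 2/(s - 2)^2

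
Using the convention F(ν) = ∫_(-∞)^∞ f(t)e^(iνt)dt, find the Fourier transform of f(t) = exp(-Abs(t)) 2/(ν^2 + 1)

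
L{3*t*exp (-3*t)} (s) 3/ (s + 3)^2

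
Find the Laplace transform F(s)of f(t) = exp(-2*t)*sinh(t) 1/((s + 2)^2-1)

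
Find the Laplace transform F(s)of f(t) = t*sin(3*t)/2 3*s/(s^2 + 9)^2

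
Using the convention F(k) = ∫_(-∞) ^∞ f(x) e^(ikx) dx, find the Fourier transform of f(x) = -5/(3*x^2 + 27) -5*pi*exp(-3*Abs(k) ) /9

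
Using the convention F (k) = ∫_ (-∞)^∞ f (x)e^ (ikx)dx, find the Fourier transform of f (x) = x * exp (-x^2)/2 I * sqrt (pi) * k * exp (-k^2/4)/4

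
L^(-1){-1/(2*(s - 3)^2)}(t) -t*exp(3*t)/2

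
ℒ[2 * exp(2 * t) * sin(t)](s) 2/((s - 2)^2 + 1)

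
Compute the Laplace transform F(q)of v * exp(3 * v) (q - 3)^(-2)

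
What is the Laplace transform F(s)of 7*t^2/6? 7/(3*s^3)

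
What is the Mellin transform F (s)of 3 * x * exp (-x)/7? 3 * gamma (s + 1)/7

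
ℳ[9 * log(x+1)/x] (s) -9 * pi * csc(pi * s)/(s - 1)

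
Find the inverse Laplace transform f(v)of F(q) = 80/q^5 10*v^4/3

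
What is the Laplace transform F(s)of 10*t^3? 60/s^4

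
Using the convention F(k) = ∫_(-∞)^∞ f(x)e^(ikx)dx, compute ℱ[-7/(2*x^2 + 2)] -7*pi*exp(-Abs(k))/2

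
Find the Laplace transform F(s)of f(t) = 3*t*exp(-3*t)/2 3/(2*(s + 3)^2)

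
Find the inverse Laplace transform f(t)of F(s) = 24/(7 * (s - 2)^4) 4 * t^3 * exp(2 * t)/7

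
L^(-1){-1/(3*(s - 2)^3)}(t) -t^2*exp(2*t)/6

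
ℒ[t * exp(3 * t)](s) (s - 3)^(-2)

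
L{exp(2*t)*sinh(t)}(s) 1/((s - 2)^2-1)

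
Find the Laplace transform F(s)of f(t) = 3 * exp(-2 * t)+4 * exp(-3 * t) 3/(s+2)+4/(s+3)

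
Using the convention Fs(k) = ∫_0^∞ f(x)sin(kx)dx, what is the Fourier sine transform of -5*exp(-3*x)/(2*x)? -5*atan(k/3)/2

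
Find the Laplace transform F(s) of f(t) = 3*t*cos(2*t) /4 3*(s^2-4) /(4*(s^2 + 4) ^2) 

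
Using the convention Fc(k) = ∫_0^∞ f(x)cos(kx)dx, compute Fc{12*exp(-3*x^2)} 2*sqrt(3)*sqrt(pi)*exp(-k^2/12)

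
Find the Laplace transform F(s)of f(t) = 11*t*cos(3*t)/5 11*(s^2 - 9)/(5*(s^2 + 9)^2)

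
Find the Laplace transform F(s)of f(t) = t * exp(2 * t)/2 1/(2 * (s - 2)^2)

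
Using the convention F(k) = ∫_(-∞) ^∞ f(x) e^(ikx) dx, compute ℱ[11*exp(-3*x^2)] 11*sqrt(3)*sqrt(pi)*exp(-k^2/12) /3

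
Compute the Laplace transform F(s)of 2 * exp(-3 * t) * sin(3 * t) 6/((s + 3)^2 + 9)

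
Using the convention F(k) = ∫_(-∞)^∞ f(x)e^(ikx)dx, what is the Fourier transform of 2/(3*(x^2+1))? 2*pi*exp(-Abs(k))/3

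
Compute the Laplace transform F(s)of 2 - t 2/s - 1/s^2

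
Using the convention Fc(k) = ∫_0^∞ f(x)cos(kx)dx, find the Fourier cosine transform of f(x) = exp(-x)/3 1/(3*(k^2 + 1))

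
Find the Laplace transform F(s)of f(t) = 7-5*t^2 7/s - 10/s^3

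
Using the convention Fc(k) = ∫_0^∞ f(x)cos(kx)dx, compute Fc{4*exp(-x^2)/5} 2*sqrt(pi)*exp(-k^2/4)/5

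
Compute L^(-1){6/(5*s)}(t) 6/5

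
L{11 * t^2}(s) 22/s^3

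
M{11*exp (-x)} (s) 11*gamma (s)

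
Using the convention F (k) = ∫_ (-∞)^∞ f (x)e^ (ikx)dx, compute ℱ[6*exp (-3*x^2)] 2*sqrt (3)*sqrt (pi)*exp (-k^2/12)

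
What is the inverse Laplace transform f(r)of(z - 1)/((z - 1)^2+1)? exp(r) * cos(r)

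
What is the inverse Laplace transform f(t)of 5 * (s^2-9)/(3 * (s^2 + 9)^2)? 5 * t * cos(3 * t)/3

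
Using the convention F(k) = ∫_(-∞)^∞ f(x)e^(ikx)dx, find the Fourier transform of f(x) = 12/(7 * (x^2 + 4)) 6 * pi * exp(-2 * Abs(k))/7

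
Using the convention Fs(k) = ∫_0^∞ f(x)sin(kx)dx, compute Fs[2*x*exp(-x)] 4*k/(k^2 + 1)^2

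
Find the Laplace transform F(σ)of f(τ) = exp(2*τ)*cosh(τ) (σ - 2)/((σ - 2)^2 - 1)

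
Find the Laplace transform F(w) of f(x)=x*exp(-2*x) (w + 2) ^(-2) 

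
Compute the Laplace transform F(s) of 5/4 5/(4 * s) 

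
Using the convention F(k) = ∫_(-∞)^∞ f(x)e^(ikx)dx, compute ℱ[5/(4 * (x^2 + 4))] 5 * pi * exp(-2 * Abs(k))/8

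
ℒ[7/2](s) 7/(2*s)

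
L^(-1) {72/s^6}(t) 3*t^5/5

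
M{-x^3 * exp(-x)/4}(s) -gamma(s + 3)/4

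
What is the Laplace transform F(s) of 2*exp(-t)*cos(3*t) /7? 2*(s + 1) /(7*((s + 1) ^2 + 9) ) 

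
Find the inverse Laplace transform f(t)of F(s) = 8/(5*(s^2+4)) 4*sin(2*t)/5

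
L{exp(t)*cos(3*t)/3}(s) (s - 1)/(3*((s - 1)^2 + 9))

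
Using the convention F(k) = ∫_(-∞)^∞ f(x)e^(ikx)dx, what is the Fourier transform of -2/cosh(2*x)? -pi/cosh(pi*k/4)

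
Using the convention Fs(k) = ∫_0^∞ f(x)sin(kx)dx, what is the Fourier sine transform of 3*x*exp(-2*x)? 12*k/(k^2 + 4)^2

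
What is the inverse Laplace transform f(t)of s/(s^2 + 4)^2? t * sin(2 * t)/4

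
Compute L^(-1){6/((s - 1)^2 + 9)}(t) 2*exp(t)*sin(3*t)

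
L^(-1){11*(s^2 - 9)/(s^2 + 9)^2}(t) 11*t*cos(3*t)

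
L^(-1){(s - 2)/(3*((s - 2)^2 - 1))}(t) exp(2*t)*cosh(t)/3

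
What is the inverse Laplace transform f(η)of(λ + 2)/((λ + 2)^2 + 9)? exp(-2*η)*cos(3*η)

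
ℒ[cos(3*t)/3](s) s/(3*(s^2 + 9))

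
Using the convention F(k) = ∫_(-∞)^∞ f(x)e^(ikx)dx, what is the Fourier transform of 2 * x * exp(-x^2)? I * sqrt(pi) * k * exp(-k^2/4)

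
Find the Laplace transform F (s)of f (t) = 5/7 5/ (7*s)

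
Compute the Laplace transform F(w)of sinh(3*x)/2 3/(2*(w^2 - 9))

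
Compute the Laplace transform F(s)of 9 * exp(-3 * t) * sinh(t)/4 9/(4 * ((s + 3)^2 - 1))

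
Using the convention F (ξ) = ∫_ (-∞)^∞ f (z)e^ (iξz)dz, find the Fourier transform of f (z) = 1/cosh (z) pi/cosh (pi*ξ/2)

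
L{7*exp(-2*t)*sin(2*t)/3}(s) 14/(3*((s + 2)^2 + 4))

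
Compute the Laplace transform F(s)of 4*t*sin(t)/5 8*s/(5*(s^2 + 1)^2)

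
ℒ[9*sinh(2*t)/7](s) 18/(7*(s^2 - 4))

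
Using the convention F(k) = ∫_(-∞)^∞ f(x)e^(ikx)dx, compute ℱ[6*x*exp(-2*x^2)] 3*sqrt(2)*I*sqrt(pi)*k*exp(-k^2/8)/4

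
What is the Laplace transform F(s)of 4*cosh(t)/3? 4*s/(3*(s^2 - 1))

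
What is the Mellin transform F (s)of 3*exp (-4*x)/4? 3*gamma (s)/ (4*2^ (2*s))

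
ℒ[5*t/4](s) 5/(4*s^2)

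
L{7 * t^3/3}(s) 14/s^4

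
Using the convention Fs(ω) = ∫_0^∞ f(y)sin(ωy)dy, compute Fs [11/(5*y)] 11*pi/10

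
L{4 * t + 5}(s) 5/s + 4/s^2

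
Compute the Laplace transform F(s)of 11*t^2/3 22/(3*s^3)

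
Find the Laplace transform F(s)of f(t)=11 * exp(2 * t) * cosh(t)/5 11 * (s - 2)/(5 * ((s - 2)^2 - 1))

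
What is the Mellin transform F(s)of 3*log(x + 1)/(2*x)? -3*pi*csc(pi*s)/(2*s - 2)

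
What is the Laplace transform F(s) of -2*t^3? -12/s^4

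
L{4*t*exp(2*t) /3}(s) 4/(3*(s - 2) ^2) 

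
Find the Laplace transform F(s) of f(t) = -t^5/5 -24/s^6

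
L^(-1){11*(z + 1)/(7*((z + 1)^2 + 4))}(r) 11*exp(-r)*cos(2*r)/7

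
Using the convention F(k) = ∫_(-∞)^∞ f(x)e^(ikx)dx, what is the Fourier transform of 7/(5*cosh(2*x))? 7*pi/(10*cosh(pi*k/4))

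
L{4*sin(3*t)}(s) 12/(s^2 + 9)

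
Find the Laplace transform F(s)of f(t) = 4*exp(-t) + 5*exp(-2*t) 4/(s + 1) + 5/(s + 2)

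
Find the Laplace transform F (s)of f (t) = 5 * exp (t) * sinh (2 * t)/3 10/ (3 * ( (s - 1)^2-4))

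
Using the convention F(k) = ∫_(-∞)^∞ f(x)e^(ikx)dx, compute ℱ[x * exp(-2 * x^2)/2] sqrt(2) * I * sqrt(pi) * k * exp(-k^2/8)/16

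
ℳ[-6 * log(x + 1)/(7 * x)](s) 6 * pi * csc(pi * s)/(7 * (s - 1))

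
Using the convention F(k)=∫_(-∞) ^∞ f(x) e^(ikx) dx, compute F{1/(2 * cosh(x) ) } pi/(2 * cosh(pi * k/2) ) 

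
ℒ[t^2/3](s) 2/(3 * s^3)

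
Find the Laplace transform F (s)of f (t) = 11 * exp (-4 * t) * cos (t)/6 11 * (s + 4)/ (6 * ( (s + 4)^2 + 1))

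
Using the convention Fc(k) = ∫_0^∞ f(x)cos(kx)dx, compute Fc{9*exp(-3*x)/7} 27/(7*(k^2 + 9))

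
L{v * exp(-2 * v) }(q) (q+2) ^(-2) 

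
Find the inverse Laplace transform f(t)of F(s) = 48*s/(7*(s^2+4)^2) 12*t*sin(2*t)/7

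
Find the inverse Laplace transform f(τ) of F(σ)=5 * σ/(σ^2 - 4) 5 * cosh(2 * τ) 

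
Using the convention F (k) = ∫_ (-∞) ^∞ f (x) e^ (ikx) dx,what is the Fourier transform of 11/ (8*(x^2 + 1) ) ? 11*pi*exp (-Abs (k) ) /8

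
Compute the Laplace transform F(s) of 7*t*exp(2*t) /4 7/(4*(s - 2) ^2) 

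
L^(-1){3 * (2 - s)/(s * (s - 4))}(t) -3 * exp(2 * t) * cosh(2 * t)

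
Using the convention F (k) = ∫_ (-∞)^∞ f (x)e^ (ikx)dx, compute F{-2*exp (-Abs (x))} -4/ (k^2 + 1)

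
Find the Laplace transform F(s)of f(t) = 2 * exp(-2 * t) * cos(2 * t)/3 2 * (s + 2)/(3 * ((s + 2)^2 + 4))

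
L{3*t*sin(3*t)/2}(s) 9*s/(s^2 + 9)^2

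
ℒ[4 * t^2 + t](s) s^(-2) + 8/s^3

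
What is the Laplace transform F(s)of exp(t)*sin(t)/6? 1/(6*((s - 1)^2 + 1))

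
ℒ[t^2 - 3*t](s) 2/s^3 - 3/s^2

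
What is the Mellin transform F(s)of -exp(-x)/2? -gamma(s)/2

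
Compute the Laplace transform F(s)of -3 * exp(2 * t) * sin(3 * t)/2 -9/(2 * (s - 2)^2+18)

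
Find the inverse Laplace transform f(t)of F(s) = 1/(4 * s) 1/4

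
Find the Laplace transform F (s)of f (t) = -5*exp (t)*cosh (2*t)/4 5*(1 - s)/ (4*( (s - 1)^2 - 4))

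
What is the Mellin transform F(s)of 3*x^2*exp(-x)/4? 3*gamma(s + 2)/4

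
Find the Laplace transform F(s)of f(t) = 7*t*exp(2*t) 7/(s - 2)^2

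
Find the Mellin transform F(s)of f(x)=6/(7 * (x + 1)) 6 * pi * csc(pi * s)/7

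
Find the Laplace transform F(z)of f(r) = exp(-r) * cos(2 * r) (z + 1)/((z + 1)^2 + 4)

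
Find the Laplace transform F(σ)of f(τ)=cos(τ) σ/(σ^2 + 1)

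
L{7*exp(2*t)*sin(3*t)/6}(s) 7/(2*((s - 2)^2 + 9))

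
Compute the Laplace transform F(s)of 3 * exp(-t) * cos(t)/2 3 * (s + 1)/(2 * ((s + 1)^2 + 1))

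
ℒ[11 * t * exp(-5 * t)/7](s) 11/(7 * (s + 5)^2)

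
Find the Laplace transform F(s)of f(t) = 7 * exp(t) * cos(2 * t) 7 * (s - 1)/((s - 1)^2 + 4)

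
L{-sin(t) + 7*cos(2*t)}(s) 7*s/(s^2 + 4) - 1/(s^2 + 1)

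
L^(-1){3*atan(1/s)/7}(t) 3*sin(t)/(7*t)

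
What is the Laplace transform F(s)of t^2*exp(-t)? 2/(s + 1)^3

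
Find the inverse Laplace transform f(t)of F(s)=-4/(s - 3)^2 -4*t*exp(3*t)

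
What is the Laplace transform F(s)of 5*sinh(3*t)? 15/(s^2 - 9)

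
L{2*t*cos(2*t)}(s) 2*(s^2 - 4)/(s^2 + 4)^2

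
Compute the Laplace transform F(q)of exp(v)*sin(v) 1/((q - 1)^2+1)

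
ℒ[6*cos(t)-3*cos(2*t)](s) 6*s/(s^2 + 1)-3*s/(s^2 + 4)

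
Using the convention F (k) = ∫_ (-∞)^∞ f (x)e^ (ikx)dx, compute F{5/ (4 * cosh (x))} 5 * pi/ (4 * cosh (pi * k/2))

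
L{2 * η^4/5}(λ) 48/(5 * λ^5)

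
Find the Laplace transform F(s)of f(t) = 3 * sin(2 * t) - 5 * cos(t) 6/(s^2 + 4) - 5 * s/(s^2 + 1)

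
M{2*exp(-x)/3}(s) 2*gamma(s)/3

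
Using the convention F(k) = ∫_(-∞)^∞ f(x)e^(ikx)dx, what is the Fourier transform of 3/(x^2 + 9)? pi * exp(-3 * Abs(k))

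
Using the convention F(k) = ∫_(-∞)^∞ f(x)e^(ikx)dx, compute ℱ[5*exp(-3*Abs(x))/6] 5/(k^2 + 9)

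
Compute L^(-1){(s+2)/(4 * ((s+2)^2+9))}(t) exp(-2 * t) * cos(3 * t)/4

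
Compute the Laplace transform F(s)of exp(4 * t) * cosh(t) (s - 4)/((s - 4)^2 - 1)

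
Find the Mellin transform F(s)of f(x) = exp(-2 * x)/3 gamma(s)/(3 * 2^s)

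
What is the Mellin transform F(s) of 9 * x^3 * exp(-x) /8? 9 * gamma(s + 3) /8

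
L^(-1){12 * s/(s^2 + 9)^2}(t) 2 * t * sin(3 * t)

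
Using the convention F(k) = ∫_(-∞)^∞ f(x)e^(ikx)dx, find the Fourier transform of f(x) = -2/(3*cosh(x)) -2*pi/(3*cosh(pi*k/2))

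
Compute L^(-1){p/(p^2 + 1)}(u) cos(u)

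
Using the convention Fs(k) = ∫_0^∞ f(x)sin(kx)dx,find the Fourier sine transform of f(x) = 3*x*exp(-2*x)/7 12*k/(7*(k^2 + 4)^2)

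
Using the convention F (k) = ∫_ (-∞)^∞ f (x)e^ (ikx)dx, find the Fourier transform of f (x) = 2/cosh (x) 2*pi/cosh (pi*k/2)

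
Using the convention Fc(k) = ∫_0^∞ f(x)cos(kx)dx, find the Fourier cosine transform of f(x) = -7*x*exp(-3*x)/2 7*(k^2 - 9)/(2*(k^2+9)^2)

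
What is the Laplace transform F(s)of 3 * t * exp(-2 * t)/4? 3/(4 * (s + 2)^2)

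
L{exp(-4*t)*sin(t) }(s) 1/((s + 4) ^2 + 1) 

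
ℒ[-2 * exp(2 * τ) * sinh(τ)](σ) -2/((σ - 2)^2 - 1)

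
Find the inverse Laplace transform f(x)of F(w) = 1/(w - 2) exp(2 * x)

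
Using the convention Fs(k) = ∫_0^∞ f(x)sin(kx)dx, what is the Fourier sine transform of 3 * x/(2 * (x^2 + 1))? 3 * pi * exp(-k)/4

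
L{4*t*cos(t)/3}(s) 4*(s^2 - 1)/(3*(s^2 + 1)^2)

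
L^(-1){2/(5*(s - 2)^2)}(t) 2*t*exp(2*t)/5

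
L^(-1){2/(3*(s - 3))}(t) 2*exp(3*t)/3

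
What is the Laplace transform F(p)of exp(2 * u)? 1/(p - 2)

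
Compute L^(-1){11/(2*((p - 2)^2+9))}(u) 11*exp(2*u)*sin(3*u)/6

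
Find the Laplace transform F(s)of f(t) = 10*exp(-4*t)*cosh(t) 10*(s+4)/((s+4)^2 - 1)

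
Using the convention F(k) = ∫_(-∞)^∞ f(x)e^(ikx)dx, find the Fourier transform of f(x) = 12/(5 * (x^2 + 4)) 6 * pi * exp(-2 * Abs(k))/5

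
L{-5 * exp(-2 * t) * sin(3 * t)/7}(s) -15/(7 * (s + 2)^2 + 63)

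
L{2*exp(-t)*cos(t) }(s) 2*(s + 1) /((s + 1) ^2 + 1) 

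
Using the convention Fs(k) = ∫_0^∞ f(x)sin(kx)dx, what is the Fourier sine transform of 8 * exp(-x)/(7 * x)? 8 * atan(k)/7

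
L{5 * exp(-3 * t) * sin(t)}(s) 5/((s + 3)^2 + 1)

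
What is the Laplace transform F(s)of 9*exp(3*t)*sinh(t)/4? 9/(4*((s - 3)^2 - 1))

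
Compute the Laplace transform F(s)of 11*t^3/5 66/(5*s^4)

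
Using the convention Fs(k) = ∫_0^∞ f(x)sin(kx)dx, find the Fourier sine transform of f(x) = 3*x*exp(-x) 6*k/(k^2 + 1)^2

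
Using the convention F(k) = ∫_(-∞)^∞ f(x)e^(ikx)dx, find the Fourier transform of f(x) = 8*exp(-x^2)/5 8*sqrt(pi)*exp(-k^2/4)/5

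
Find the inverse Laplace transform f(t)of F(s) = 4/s 4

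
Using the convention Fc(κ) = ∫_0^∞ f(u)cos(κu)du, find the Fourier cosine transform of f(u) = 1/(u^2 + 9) pi * exp(-3 * κ)/6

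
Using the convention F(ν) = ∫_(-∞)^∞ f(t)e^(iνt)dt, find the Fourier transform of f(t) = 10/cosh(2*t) 5*pi/cosh(pi*ν/4)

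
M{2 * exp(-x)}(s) 2 * gamma(s)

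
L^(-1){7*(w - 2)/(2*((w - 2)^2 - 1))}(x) 7*exp(2*x)*cosh(x)/2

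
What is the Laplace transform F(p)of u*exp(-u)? (p+1)^(-2)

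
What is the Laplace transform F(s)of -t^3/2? -3/s^4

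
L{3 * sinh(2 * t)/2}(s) 3/(s^2-4)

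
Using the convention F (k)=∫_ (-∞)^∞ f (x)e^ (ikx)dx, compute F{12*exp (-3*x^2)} 4*sqrt (3)*sqrt (pi)*exp (-k^2/12)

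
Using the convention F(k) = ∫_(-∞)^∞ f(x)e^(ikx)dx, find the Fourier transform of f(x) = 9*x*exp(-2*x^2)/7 9*sqrt(2)*I*sqrt(pi)*k*exp(-k^2/8)/56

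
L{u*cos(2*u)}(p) (p^2 - 4)/(p^2 + 4)^2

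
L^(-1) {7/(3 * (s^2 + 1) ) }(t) 7 * sin(t) /3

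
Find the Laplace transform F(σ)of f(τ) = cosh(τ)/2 σ/(2 * (σ^2-1))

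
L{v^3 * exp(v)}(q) 6/(q - 1)^4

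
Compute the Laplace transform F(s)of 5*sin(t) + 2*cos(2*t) 2*s/(s^2 + 4) + 5/(s^2 + 1)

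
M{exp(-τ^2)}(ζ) gamma(ζ/2)/2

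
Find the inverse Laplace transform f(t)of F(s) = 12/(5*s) 12/5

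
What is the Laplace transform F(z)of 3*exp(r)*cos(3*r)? 3*(z - 1)/((z - 1)^2 + 9)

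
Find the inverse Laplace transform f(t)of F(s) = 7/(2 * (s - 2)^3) 7 * t^2 * exp(2 * t)/4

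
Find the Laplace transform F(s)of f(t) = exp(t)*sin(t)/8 1/(8*((s - 1)^2 + 1))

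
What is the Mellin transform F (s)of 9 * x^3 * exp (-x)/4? 9 * gamma (s + 3)/4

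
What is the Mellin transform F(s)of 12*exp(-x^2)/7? 6*gamma(s/2)/7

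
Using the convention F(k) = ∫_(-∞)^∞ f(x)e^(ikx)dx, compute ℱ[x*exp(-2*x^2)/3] sqrt(2)*I*sqrt(pi)*k*exp(-k^2/8)/24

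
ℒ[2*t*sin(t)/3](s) 4*s/(3*(s^2 + 1)^2)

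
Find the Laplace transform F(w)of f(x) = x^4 24/w^5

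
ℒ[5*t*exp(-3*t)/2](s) 5/(2*(s + 3)^2)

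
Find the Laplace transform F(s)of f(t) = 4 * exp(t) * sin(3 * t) 12/((s - 1)^2 + 9)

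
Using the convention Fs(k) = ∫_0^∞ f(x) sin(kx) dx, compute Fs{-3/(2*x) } -3*pi/4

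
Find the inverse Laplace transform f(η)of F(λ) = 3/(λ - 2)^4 η^3*exp(2*η)/2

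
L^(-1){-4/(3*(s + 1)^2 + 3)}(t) -4*exp(-t)*sin(t)/3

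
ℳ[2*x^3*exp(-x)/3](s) 2*gamma(s + 3)/3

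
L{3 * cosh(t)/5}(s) 3 * s/(5 * (s^2 - 1))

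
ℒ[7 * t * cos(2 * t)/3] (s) 7 * (s^2-4)/(3 * (s^2 + 4)^2)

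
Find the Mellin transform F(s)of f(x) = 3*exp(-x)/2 3*gamma(s)/2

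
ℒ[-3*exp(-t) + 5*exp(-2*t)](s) 5/(s + 2) - 3/(s + 1) 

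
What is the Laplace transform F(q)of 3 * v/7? 3/(7 * q^2)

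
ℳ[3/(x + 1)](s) 3*pi*csc(pi*s)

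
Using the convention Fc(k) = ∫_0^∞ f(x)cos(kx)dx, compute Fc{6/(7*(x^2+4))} 3*pi*exp(-2*k)/14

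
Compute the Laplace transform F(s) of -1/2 -1/(2*s) 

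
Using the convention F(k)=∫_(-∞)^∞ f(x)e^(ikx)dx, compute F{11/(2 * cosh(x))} 11 * pi/(2 * cosh(pi * k/2))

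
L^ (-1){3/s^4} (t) t^3/2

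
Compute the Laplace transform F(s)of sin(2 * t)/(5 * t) atan(2/s)/5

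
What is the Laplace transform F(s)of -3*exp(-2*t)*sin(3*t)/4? -9/(4*(s + 2)^2 + 36)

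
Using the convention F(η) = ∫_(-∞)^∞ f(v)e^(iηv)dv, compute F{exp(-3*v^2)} sqrt(3)*sqrt(pi)*exp(-η^2/12)/3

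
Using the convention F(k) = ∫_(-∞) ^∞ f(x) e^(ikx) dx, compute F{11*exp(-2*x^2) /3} 11*sqrt(2)*sqrt(pi)*exp(-k^2/8) /6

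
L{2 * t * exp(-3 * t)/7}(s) 2/(7 * (s + 3)^2)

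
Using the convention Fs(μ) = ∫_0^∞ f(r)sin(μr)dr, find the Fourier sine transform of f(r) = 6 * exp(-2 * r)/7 6 * μ/(7 * (μ^2 + 4))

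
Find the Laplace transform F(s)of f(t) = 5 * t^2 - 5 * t 10/s^3 - 5/s^2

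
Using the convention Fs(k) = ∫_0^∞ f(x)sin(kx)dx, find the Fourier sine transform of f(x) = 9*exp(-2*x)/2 9*k/(2*(k^2 + 4))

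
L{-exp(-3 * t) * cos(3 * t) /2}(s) (-s - 3) /(2 * ((s + 3) ^2 + 9) ) 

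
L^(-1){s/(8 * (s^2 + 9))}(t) cos(3 * t)/8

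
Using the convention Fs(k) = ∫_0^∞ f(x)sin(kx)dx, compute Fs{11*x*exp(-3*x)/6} 11*k/(k^2 + 9)^2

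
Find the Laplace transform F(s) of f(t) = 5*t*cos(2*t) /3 5*(s^2 - 4) /(3*(s^2 + 4) ^2) 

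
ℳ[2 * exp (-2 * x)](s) 2^ (1 - s) * gamma (s)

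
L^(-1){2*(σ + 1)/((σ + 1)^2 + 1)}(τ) 2*exp(-τ)*cos(τ)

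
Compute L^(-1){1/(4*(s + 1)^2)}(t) t*exp(-t)/4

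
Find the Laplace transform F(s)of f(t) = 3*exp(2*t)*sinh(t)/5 3/(5*((s - 2)^2 - 1))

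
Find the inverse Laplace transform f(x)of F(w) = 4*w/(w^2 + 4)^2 x*sin(2*x)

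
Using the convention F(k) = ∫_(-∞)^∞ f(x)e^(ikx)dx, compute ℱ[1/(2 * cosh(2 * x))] pi/(4 * cosh(pi * k/4))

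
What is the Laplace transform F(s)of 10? 10/s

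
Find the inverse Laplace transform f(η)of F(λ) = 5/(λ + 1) 5*exp(-η)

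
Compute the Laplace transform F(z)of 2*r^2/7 4/(7*z^3)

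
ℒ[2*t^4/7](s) 48/(7*s^5)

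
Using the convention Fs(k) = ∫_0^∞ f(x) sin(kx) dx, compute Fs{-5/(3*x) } -5*pi/6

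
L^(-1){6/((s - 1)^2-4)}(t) 3*exp(t)*sinh(2*t)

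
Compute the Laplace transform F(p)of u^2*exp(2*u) 2/(p - 2)^3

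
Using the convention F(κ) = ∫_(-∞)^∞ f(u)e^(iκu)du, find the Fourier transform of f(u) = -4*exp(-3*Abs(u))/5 -24/(5*κ^2 + 45)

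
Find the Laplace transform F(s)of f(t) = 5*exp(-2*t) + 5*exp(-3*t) 5/(s + 2) + 5/(s + 3)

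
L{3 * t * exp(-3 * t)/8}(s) 3/(8 * (s + 3)^2)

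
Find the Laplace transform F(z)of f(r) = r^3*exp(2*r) 6/(z - 2)^4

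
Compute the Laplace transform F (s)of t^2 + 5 2/s^3 + 5/s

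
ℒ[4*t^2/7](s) 8/(7*s^3)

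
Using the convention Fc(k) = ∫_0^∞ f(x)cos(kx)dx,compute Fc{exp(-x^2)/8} sqrt(pi) * exp(-k^2/4)/16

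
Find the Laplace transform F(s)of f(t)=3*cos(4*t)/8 3*s/(8*(s^2 + 16))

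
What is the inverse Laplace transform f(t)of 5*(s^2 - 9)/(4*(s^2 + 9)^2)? 5*t*cos(3*t)/4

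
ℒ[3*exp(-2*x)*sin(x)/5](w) 3/(5*((w + 2)^2 + 1))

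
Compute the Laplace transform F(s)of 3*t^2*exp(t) 6/(s - 1)^3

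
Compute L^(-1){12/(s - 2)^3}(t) 6 * t^2 * exp(2 * t)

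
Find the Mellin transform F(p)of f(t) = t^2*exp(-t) gamma(p+2)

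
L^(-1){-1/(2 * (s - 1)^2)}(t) -t * exp(t)/2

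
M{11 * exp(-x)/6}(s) 11 * gamma(s)/6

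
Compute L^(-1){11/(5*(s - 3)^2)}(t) 11*t*exp(3*t)/5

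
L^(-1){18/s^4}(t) 3 * t^3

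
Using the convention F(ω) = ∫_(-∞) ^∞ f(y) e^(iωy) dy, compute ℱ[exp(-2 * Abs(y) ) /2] 2/(ω^2+4) 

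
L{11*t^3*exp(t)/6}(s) 11/(s - 1)^4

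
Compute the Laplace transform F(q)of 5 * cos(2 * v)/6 5 * q/(6 * (q^2 + 4))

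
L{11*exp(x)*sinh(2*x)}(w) 22/((w - 1)^2 - 4)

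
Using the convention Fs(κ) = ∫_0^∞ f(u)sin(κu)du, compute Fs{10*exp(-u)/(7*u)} 10*atan(κ)/7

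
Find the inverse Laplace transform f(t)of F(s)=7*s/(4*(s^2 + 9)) 7*cos(3*t)/4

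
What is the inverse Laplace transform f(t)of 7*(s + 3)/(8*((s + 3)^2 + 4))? 7*exp(-3*t)*cos(2*t)/8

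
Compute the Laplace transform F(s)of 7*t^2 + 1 14/s^3 + 1/s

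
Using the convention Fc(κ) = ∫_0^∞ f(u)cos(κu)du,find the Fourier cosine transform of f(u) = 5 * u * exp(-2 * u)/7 5 * (4 - κ^2)/(7 * (κ^2 + 4)^2)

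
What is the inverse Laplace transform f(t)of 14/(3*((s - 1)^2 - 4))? 7*exp(t)*sinh(2*t)/3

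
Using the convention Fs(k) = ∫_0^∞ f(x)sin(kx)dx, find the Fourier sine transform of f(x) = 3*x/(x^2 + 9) 3*pi*exp(-3*k)/2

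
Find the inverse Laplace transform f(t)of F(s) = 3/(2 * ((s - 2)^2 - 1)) 3 * exp(2 * t) * sinh(t)/2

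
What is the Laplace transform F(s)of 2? 2/s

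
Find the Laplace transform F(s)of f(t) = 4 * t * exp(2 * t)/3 4/(3 * (s - 2)^2)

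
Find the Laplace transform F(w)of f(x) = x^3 6/w^4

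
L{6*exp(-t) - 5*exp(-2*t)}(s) 6/(s+1) - 5/(s+2)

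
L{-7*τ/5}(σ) -7/(5*σ^2)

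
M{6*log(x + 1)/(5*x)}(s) -6*pi*csc(pi*s)/(5*s - 5)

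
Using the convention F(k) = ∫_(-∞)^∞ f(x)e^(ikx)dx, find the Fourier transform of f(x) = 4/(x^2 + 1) 4*pi*exp(-Abs(k))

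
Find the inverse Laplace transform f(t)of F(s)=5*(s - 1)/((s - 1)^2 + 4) 5*exp(t)*cos(2*t)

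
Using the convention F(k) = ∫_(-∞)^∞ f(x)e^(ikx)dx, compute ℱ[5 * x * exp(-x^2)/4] 5 * I * sqrt(pi) * k * exp(-k^2/4)/8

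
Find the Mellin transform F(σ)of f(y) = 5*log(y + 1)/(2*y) -5*pi*csc(pi*σ)/(2*σ - 2)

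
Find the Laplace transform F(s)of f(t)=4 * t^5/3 160/s^6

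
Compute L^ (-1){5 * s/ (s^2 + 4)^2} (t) 5 * t * sin (2 * t)/4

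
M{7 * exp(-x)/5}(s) 7 * gamma(s)/5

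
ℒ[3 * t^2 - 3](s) 6/s^3 - 3/s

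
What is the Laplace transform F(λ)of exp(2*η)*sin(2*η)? 2/((λ - 2)^2 + 4)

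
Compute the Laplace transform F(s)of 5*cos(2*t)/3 5*s/(3*(s^2 + 4))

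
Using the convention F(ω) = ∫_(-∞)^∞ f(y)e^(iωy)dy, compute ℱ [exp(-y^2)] sqrt(pi) * exp(-ω^2/4)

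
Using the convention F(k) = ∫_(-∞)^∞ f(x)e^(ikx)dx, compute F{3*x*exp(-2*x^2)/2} 3*sqrt(2)*I*sqrt(pi)*k*exp(-k^2/8)/16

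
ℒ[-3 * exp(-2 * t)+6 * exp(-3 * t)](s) 6/(s+3) - 3/(s+2)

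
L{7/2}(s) 7/(2 * s)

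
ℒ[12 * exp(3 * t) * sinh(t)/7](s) 12/(7 * ((s - 3)^2 - 1))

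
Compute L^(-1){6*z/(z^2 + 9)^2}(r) r*sin(3*r)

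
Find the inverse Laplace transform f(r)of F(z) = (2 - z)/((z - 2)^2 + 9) -exp(2 * r) * cos(3 * r)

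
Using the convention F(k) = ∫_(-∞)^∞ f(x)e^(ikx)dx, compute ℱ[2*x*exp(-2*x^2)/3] sqrt(2)*I*sqrt(pi)*k*exp(-k^2/8)/12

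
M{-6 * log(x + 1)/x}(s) 6 * pi * csc(pi * s)/(s - 1)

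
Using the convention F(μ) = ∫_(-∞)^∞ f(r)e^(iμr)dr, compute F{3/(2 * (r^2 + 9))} pi * exp(-3 * Abs(μ))/2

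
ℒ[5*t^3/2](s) 15/s^4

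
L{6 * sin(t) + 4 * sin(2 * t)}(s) 6/(s^2 + 1) + 8/(s^2 + 4)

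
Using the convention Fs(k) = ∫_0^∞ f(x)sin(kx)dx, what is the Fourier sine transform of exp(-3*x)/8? k/(8*(k^2+9))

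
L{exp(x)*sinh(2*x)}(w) 2/((w - 1)^2 - 4)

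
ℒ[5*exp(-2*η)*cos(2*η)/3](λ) 5*(λ + 2)/(3*((λ + 2)^2 + 4))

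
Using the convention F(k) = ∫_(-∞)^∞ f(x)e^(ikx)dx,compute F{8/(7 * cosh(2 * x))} 4 * pi/(7 * cosh(pi * k/4))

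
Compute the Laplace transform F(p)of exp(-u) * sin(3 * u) 3/((p + 1)^2 + 9)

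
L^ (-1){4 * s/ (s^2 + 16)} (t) 4 * cos (4 * t)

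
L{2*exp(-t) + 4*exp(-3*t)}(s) 2/(s + 1) + 4/(s + 3)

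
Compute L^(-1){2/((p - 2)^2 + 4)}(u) exp(2 * u) * sin(2 * u)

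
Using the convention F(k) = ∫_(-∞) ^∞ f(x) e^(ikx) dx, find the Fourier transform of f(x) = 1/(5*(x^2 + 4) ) pi*exp(-2*Abs(k) ) /10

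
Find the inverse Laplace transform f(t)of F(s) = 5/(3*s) 5/3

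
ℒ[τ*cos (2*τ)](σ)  (σ^2 - 4)/ (σ^2+4)^2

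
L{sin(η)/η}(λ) atan(1/λ)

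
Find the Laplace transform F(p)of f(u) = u p^(-2)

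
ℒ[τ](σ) σ^(-2)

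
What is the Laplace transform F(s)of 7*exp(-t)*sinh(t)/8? 7/(8*s*(s + 2))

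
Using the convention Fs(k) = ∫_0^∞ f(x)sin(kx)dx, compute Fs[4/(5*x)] 2*pi/5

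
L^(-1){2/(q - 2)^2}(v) 2*v*exp(2*v)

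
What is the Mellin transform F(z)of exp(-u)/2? gamma(z)/2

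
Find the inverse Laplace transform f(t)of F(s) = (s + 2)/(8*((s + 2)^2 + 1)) exp(-2*t)*cos(t)/8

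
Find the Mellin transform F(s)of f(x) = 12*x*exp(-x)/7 12*gamma(s + 1)/7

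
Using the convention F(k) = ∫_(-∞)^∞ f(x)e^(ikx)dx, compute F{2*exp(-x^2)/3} 2*sqrt(pi)*exp(-k^2/4)/3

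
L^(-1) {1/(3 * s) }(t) 1/3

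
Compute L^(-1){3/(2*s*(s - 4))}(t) 3*exp(2*t)*sinh(2*t)/4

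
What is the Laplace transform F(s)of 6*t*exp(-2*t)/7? 6/(7*(s + 2)^2)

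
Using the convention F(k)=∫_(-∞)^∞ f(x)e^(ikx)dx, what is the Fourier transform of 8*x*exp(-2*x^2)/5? sqrt(2)*I*sqrt(pi)*k*exp(-k^2/8)/5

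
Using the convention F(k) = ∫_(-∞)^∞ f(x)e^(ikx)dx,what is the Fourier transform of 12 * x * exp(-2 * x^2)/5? 3 * sqrt(2) * I * sqrt(pi) * k * exp(-k^2/8)/10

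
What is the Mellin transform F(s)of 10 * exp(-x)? 10 * gamma(s)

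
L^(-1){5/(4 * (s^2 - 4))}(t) 5 * sinh(2 * t)/8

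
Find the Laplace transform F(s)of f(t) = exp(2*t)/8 1/(8*(s - 2))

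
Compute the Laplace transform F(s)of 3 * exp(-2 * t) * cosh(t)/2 3 * (s + 2)/(2 * ((s + 2)^2 - 1))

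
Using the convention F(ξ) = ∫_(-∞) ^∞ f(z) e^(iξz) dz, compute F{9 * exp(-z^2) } 9 * sqrt(pi) * exp(-ξ^2/4) 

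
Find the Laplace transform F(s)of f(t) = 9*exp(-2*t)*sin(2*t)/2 9/((s + 2)^2 + 4)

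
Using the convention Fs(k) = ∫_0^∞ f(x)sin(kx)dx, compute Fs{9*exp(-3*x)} 9*k/(k^2 + 9)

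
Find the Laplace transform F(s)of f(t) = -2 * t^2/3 -4/(3 * s^3)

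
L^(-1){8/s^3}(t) 4 * t^2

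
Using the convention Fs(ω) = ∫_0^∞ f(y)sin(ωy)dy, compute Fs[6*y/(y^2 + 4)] 3*pi*exp(-2*ω)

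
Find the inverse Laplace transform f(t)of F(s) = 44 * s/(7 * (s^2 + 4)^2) 11 * t * sin(2 * t)/7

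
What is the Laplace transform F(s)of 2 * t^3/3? 4/s^4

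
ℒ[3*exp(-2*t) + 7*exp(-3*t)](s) 7/(s + 3) + 3/(s + 2)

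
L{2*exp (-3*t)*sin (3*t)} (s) 6/ ( (s+3)^2+9)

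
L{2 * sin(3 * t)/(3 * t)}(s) 2 * atan(3/s)/3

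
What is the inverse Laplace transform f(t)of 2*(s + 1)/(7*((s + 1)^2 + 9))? 2*exp(-t)*cos(3*t)/7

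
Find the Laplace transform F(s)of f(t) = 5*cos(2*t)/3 5*s/(3*(s^2 + 4))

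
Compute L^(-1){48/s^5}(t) 2 * t^4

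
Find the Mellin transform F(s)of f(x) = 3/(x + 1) 3*pi*csc(pi*s)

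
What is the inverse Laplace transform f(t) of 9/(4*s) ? 9/4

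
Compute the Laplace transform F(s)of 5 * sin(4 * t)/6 10/(3 * (s^2 + 16))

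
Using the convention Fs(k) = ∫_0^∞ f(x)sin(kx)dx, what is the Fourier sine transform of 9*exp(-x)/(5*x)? 9*atan(k)/5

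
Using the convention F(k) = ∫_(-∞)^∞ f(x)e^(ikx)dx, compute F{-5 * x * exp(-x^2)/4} -5 * I * sqrt(pi) * k * exp(-k^2/4)/8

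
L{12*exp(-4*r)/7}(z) 12/(7*(z + 4))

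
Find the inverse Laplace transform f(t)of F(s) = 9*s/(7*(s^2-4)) 9*cosh(2*t)/7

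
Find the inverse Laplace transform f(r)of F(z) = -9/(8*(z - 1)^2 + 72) -3*exp(r)*sin(3*r)/8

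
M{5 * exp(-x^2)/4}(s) 5 * gamma(s/2)/8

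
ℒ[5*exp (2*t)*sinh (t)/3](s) 5/ (3*( (s - 2)^2 - 1))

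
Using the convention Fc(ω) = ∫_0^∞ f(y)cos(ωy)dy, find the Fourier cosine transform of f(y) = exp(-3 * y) 3/(ω^2 + 9)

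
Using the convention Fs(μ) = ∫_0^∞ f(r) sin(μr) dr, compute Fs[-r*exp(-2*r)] -4*μ/(μ^2 + 4) ^2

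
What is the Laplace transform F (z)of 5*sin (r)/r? 5*atan (1/z)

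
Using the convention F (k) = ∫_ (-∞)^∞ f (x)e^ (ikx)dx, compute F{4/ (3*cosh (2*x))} 2*pi/ (3*cosh (pi*k/4))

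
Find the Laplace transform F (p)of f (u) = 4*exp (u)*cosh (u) 4*(p - 1)/ (p*(p - 2))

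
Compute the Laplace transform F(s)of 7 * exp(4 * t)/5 7/(5 * (s - 4))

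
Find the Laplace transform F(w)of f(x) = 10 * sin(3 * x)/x 10 * atan(3/w)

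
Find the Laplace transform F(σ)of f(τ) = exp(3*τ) 1/(σ - 3)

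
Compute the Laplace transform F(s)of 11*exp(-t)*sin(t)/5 11/(5*((s + 1)^2 + 1))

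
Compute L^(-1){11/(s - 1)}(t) 11*exp(t)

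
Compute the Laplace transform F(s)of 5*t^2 10/s^3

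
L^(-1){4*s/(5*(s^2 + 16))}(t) 4*cos(4*t)/5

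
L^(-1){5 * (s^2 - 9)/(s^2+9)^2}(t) 5 * t * cos(3 * t)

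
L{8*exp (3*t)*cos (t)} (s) 8*(s - 3)/ ( (s - 3)^2 + 1)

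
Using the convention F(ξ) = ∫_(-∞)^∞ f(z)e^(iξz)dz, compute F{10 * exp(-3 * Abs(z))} 60/(ξ^2+9)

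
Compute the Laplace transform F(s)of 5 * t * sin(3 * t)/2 15 * s/(s^2+9)^2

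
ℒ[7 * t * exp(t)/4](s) 7/(4 * (s - 1)^2)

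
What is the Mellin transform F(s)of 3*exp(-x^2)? 3*gamma(s/2)/2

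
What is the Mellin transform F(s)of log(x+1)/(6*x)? -pi*csc(pi*s)/(6*s - 6)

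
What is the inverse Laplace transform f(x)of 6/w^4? x^3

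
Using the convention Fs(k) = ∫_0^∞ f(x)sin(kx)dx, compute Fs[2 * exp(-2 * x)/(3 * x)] 2 * atan(k/2)/3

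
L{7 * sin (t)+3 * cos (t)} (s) 7/ (s^2+1)+3 * s/ (s^2+1)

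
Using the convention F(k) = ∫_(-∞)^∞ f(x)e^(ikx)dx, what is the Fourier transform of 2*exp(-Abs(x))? 4/(k^2 + 1)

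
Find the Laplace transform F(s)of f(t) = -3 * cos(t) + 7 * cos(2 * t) 7 * s/(s^2 + 4) - 3 * s/(s^2 + 1)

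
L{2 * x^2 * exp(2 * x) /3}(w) 4/(3 * (w - 2) ^3) 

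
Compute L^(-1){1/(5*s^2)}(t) t/5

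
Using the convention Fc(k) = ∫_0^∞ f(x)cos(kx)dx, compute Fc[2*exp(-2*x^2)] sqrt(2)*sqrt(pi)*exp(-k^2/8)/2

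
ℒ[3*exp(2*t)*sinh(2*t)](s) 6/(s*(s - 4))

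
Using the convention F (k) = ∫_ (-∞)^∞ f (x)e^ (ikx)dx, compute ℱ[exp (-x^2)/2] sqrt (pi)*exp (-k^2/4)/2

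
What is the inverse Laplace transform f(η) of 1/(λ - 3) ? exp(3*η) 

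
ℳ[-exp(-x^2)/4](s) -gamma(s/2)/8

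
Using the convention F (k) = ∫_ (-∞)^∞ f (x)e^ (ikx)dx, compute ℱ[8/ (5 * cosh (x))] 8 * pi/ (5 * cosh (pi * k/2))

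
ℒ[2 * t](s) 2/s^2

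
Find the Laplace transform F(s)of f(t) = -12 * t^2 -24/s^3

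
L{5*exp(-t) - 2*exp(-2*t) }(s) 5/(s + 1) - 2/(s + 2) 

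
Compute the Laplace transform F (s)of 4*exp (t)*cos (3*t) 4*(s - 1)/ ( (s - 1)^2 + 9)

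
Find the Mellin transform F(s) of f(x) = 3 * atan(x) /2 -3 * pi * sec(pi * s/2) /(4 * s) 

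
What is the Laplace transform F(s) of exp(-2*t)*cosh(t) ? (s + 2) /((s + 2) ^2 - 1) 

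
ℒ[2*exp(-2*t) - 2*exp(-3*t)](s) 2/(s + 2) - 2/(s + 3) 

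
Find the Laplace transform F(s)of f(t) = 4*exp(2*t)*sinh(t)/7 4/(7*((s - 2)^2-1))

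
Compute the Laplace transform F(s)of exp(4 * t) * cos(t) (s - 4)/((s - 4)^2+1)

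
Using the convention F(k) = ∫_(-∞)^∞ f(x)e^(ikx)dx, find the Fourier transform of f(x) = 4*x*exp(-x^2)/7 2*I*sqrt(pi)*k*exp(-k^2/4)/7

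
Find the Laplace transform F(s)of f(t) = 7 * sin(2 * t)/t 7 * atan(2/s)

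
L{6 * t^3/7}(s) 36/(7 * s^4)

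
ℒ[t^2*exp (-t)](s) 2/ (s+1)^3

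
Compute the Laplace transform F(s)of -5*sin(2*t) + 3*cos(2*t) 3*s/(s^2 + 4) - 10/(s^2 + 4)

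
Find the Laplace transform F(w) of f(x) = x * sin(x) 2 * w/(w^2+1) ^2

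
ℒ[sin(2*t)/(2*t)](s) atan(2/s)/2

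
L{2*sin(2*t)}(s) 4/(s^2 + 4)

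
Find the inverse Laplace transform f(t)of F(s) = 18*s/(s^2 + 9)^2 3*t*sin(3*t)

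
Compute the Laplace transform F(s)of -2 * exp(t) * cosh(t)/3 2 * (1 - s)/(3 * s * (s - 2))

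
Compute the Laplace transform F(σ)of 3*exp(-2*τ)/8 3/(8*(σ + 2))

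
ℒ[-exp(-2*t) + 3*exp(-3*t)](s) 3/(s + 3) - 1/(s + 2)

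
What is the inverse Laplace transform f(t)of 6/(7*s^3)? 3*t^2/7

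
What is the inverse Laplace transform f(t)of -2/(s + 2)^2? -2 * t * exp(-2 * t)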